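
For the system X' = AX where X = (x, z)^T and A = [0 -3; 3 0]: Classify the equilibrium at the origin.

A = [[0,-3],[3,0]]; det(A-λI) = λ^2 + 9.
λ = 0 ± 3i: zero real part.

center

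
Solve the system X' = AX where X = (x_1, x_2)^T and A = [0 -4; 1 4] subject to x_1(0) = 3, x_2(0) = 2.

x_1(t) = -14te^(2t) + 3e^(2t), x_2(t) = 7te^(2t) + 2e^(2t)

Coefficient matrix A = [[0, -4], [1, 4]].
Characteristic polynomial det(A - λI) = λ^2 - 4λ + 4 = 0.
Single eigenvalue λ = 2 with algebraic multiplicity 2.
Eigenvector v = (-2,1); generalized eigenvector w with (A-λI)w=v is (3,-1).
General solution: e^(2t)[C_1·v + C_2·(t·v + w)].
Applying x_1(0)=3, x_2(0)=2 gives C_1=9, C_2=7.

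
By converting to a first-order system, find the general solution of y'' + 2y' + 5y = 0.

Let x_1 = y, x_2 = y'. Then x_1' = x_2 and x_2' = -5x_1 - 2x_2.
A = [[0,1],[-5,-2]]; det(A-λI) = λ^2 + 2λ + 5.
Eigenvalues λ = -1 ± 2i.

y(t) = C_1e^(-t)cos(2t) + C_2e^(-t)sin(2t)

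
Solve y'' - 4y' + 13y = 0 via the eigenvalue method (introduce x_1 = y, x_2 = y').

Let x_1 = y, x_2 = y'. Then x_1' = x_2 and x_2' = -13x_1 + 4x_2.
A = [[0,1],[-13,4]]; det(A-λI) = λ^2 - 4λ + 13.
Eigenvalues λ = 2 ± 3i.

y(t) = C_1e^(2t)cos(3t) + C_2e^(2t)sin(3t)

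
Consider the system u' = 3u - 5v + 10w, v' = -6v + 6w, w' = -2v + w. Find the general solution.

Coefficient matrix A = [[3, -5, 10], [0, -6, 6], [0, -2, 1]].
det(A - λI) = 0 gives eigenvalues λ = -2, 3, -3.
For λ=-2: eigenvector (1,-3,-2).
For λ=3: eigenvector (1,0,0).
For λ=-3: eigenvector (0,2,1).
General solution: c_1e^(-2t)(1,-3,-2) + c_2e^(3t)(1,0,0) + c_3e^(-3t)(0,2,1).

u(t) = c_1e^(-2t) + c_2e^(3t), v(t) = -3c_1e^(-2t) + 2c_3e^(-3t), w(t) = -2c_1e^(-2t) + c_3e^(-3t)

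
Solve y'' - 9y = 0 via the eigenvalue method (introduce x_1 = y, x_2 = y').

y(t) = C_1e^(-3t) + C_2e^(3t)

Let x_1 = y, x_2 = y'. Then x_1' = x_2 and x_2' = 9x_1.
A = [[0,1],[9,0]]; det(A-λI) = λ^2 - 9.
Eigenvalues λ = -3, 3 with eigenvectors (1,-3), (1,3).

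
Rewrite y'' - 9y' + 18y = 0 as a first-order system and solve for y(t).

Let x_1 = y, x_2 = y'. Then x_1' = x_2 and x_2' = -18x_1 + 9x_2.
A = [[0,1],[-18,9]]; det(A-λI) = λ^2 - 9λ + 18.
Eigenvalues λ = 3, 6 with eigenvectors (1,3), (1,6).

y(t) = K_1e^(3t) + K_2e^(6t)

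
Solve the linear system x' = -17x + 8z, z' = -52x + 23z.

Coefficient matrix A = [[-17, 8], [-52, 23]].
Characteristic polynomial det(A - λI) = λ^2 - 6λ + 25 = 0.
Eigenvalues λ = 3 ± 4i (complex conjugate pair).
For λ=3+4i: an eigenvector is (-1,-2) - i(1,3) = (-1 - i, -2 - 3i).
A real fundamental pair from Re and Im of e^((3+4i)t)v: X_1 = e^(3t)(cos(4t)·(-1,-2) + sin(4t)·(1,3)), X_2 = e^(3t)(sin(4t)·(-1,-2) - cos(4t)·(1,3)).
General solution: C_1X_1 + C_2X_2.

x(t) = C_1e^(3t)sin(4t) - C_1e^(3t)cos(4t) - C_2e^(3t)sin(4t) - C_2e^(3t)cos(4t), z(t) = 3C_1e^(3t)sin(4t) - 2C_1e^(3t)cos(4t) - 2C_2e^(3t)sin(4t) - 3C_2e^(3t)cos(4t)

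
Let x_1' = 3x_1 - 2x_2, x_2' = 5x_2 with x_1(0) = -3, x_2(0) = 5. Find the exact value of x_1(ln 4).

A = [[3,-2],[0,5]]; eigenvalues λ = 5, 3.
Eigenvectors: (1,-1) for λ=5, (1,0) for λ=3.
From the initial condition, c_1 = -5, c_2 = 2.
x_1(ln 4) = (-5)(4^5)(1) + (2)(4^3)(1) = -4992.

-4992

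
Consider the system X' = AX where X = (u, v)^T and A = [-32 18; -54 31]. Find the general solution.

Coefficient matrix A = [[-32, 18], [-54, 31]].
Characteristic polynomial det(A - λI) = λ^2 + λ - 20 = 0.
Eigenvalues λ = -5, 4.
For λ=-5: (A-λI) row 1 is [-27, 18], so an eigenvector is (-2, -3).
For λ=4: (A-λI) row 1 is [-36, 18], so an eigenvector is (1, 2).
General solution: c_1e^(-5t)(-2,-3) + c_2e^(4t)(1,2).

u(t) = -2c_1e^(-5t) + c_2e^(4t), v(t) = -3c_1e^(-5t) + 2c_2e^(4t)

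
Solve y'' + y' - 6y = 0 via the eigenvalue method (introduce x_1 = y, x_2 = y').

Let x_1 = y, x_2 = y'. Then x_1' = x_2 and x_2' = 6x_1 - x_2.
A = [[0,1],[6,-1]]; det(A-λI) = λ^2 + λ - 6.
Eigenvalues λ = 2, -3 with eigenvectors (1,2), (1,-3).

y(t) = K_1e^(2t) + K_2e^(-3t)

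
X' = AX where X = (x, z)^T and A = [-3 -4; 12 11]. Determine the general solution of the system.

Coefficient matrix A = [[-3, -4], [12, 11]].
Characteristic polynomial det(A - λI) = λ^2 - 8λ + 15 = 0.
Eigenvalues λ = 3, 5.
For λ=3: (A-λI) row 1 is [-6, -4], so an eigenvector is (2, -3).
For λ=5: (A-λI) row 1 is [-8, -4], so an eigenvector is (1, -2).
General solution: c_1e^(3t)(2,-3) + c_2e^(5t)(1,-2).

x(t) = 2c_1e^(3t) + c_2e^(5t), z(t) = -3c_1e^(3t) - 2c_2e^(5t)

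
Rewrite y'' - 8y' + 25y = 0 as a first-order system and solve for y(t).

y(t) = C_1e^(4t)cos(3t) + C_2e^(4t)sin(3t)

Let x_1 = y, x_2 = y'. Then x_1' = x_2 and x_2' = -25x_1 + 8x_2.
A = [[0,1],[-25,8]]; det(A-λI) = λ^2 - 8λ + 25.
Eigenvalues λ = 4 ± 3i.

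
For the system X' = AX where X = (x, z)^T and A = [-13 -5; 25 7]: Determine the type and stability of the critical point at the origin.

stable spiral

A = [[-13,-5],[25,7]]; det(A-λI) = λ^2 + 6λ + 34.
λ = -3 ± 5i: negative real part.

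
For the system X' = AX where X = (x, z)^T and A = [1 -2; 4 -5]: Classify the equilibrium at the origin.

stable node

A = [[1,-2],[4,-5]]; det(A-λI) = λ^2 + 4λ + 3.
λ = -1, -3: both negative.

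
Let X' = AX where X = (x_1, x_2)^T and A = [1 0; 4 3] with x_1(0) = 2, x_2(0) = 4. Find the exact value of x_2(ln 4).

496

A = [[1,0],[4,3]]; eigenvalues λ = 3, 1.
Eigenvectors: (0,-1) for λ=3, (1,-2) for λ=1.
From the initial condition, c_1 = -8, c_2 = 2.
x_2(ln 4) = (-8)(4^3)(-1) + (2)(4^1)(-2) = 496.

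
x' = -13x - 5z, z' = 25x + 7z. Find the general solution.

x(t) = -c_1e^(-3t)cos(5t) - c_2e^(-3t)sin(5t), z(t) = -c_1e^(-3t)sin(5t) + 2c_1e^(-3t)cos(5t) + 2c_2e^(-3t)sin(5t) + c_2e^(-3t)cos(5t)

Coefficient matrix A = [[-13, -5], [25, 7]].
Characteristic polynomial det(A - λI) = λ^2 + 6λ + 34 = 0.
Eigenvalues λ = -3 ± 5i (complex conjugate pair).
For λ=-3+5i: an eigenvector is (-1,2) - i(0,-1) = (-1, 2 + i).
A real fundamental pair from Re and Im of e^((-3+5i)t)v: X_1 = e^(-3t)(cos(5t)·(-1,2) + sin(5t)·(0,-1)), X_2 = e^(-3t)(sin(5t)·(-1,2) - cos(5t)·(0,-1)).
General solution: c_1X_1 + c_2X_2.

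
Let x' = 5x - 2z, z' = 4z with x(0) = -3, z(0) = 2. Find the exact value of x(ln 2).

A = [[5,-2],[0,4]]; eigenvalues λ = 4, 5.
Eigenvectors: (-2,-1) for λ=4, (1,0) for λ=5.
From the initial condition, c_1 = -2, c_2 = -7.
x(ln 2) = (-2)(2^4)(-2) + (-7)(2^5)(1) = -160.

-160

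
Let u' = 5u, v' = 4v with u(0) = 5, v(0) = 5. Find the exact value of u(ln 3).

A = [[5,0],[0,4]]; eigenvalues λ = 4, 5.
Eigenvectors: (0,-1) for λ=4, (1,0) for λ=5.
From the initial condition, c_1 = -5, c_2 = 5.
u(ln 3) = (-5)(3^4)(0) + (5)(3^5)(1) = 1215.

1215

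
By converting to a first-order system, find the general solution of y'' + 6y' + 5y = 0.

Let x_1 = y, x_2 = y'. Then x_1' = x_2 and x_2' = -5x_1 - 6x_2.
A = [[0,1],[-5,-6]]; det(A-λI) = λ^2 + 6λ + 5.
Eigenvalues λ = -5, -1 with eigenvectors (1,-5), (1,-1).

y(t) = C_1e^(-5t) + C_2e^(-t)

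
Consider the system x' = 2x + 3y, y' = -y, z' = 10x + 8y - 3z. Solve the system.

x(t) = -K_2e^(-t) + K_3e^(2t), y(t) = K_2e^(-t), z(t) = K_1e^(-3t) - K_2e^(-t) + 2K_3e^(2t)

Coefficient matrix A = [[2, 3, 0], [0, -1, 0], [10, 8, -3]].
det(A - λI) = 0 gives eigenvalues λ = -3, -1, 2.
For λ=-3: eigenvector (0,0,1).
For λ=-1: eigenvector (-1,1,-1).
For λ=2: eigenvector (1,0,2).
General solution: K_1e^(-3t)(0,0,1) + K_2e^(-t)(-1,1,-1) + K_3e^(2t)(1,0,2).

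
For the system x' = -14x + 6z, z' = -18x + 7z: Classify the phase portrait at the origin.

stable node

A = [[-14,6],[-18,7]]; det(A-λI) = λ^2 + 7λ + 10.
λ = -2, -5: both negative.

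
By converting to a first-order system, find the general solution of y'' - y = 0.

y(t) = C_1e^(t) + C_2e^(-t)

Let x_1 = y, x_2 = y'. Then x_1' = x_2 and x_2' = x_1.
A = [[0,1],[1,0]]; det(A-λI) = λ^2 - 1.
Eigenvalues λ = 1, -1 with eigenvectors (1,1), (1,-1).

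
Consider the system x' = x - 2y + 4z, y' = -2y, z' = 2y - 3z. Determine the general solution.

Coefficient matrix A = [[1, -2, 4], [0, -2, 0], [0, 2, -3]].
det(A - λI) = 0 gives eigenvalues λ = -2, 1, -3.
For λ=-2: eigenvector (-2,1,2).
For λ=1: eigenvector (1,0,0).
For λ=-3: eigenvector (-1,0,1).
General solution: K_1e^(-2t)(-2,1,2) + K_2e^(t)(1,0,0) + K_3e^(-3t)(-1,0,1).

x(t) = -2K_1e^(-2t) + K_2e^(t) - K_3e^(-3t), y(t) = K_1e^(-2t), z(t) = 2K_1e^(-2t) + K_3e^(-3t)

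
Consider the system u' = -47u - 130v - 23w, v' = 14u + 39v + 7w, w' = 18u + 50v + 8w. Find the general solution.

Coefficient matrix A = [[-47, -130, -23], [14, 39, 7], [18, 50, 8]].
det(A - λI) = 0 gives eigenvalues λ = -1, -3, 4.
For λ=-1: eigenvector (1,0,-2).
For λ=-3: eigenvector (-4,1,2).
For λ=4: eigenvector (-3,1,1).
General solution: c_1e^(-t)(1,0,-2) + c_2e^(-3t)(-4,1,2) + c_3e^(4t)(-3,1,1).

u(t) = c_1e^(-t) - 4c_2e^(-3t) - 3c_3e^(4t), v(t) = c_2e^(-3t) + c_3e^(4t), w(t) = -2c_1e^(-t) + 2c_2e^(-3t) + c_3e^(4t)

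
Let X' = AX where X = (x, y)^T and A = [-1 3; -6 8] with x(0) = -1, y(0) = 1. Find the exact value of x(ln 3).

459

A = [[-1,3],[-6,8]]; eigenvalues λ = 2, 5.
Eigenvectors: (-1,-1) for λ=2, (-1,-2) for λ=5.
From the initial condition, c_1 = 3, c_2 = -2.
x(ln 3) = (3)(3^2)(-1) + (-2)(3^5)(-1) = 459.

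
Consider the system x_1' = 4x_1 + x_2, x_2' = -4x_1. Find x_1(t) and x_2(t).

Coefficient matrix A = [[4, 1], [-4, 0]].
Characteristic polynomial det(A - λI) = λ^2 - 4λ + 4 = 0.
Single eigenvalue λ = 2 with algebraic multiplicity 2.
Eigenvector v = (-1,2); generalized eigenvector w with (A-λI)w=v is (-2,3).
General solution: e^(2t)[C_1·v + C_2·(t·v + w)].

x_1(t) = -C_1e^(2t) - C_2te^(2t) - 2C_2e^(2t), x_2(t) = 2C_1e^(2t) + 2C_2te^(2t) + 3C_2e^(2t)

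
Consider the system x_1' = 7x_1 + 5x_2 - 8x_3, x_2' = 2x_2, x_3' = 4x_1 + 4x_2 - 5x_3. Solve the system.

Coefficient matrix A = [[7, 5, -8], [0, 2, 0], [4, 4, -5]].
det(A - λI) = 0 gives eigenvalues λ = -1, 2, 3.
For λ=-1: eigenvector (-1,0,-1).
For λ=2: eigenvector (-1,1,0).
For λ=3: eigenvector (2,0,1).
General solution: c_1e^(-t)(-1,0,-1) + c_2e^(2t)(-1,1,0) + c_3e^(3t)(2,0,1).

x_1(t) = -c_1e^(-t) - c_2e^(2t) + 2c_3e^(3t), x_2(t) = c_2e^(2t), x_3(t) = -c_1e^(-t) + c_3e^(3t)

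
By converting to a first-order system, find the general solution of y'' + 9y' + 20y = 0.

y(t) = C_1e^(-4t) + C_2e^(-5t)

Let x_1 = y, x_2 = y'. Then x_1' = x_2 and x_2' = -20x_1 - 9x_2.
A = [[0,1],[-20,-9]]; det(A-λI) = λ^2 + 9λ + 20.
Eigenvalues λ = -4, -5 with eigenvectors (1,-4), (1,-5).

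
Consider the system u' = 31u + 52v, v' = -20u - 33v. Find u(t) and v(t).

Coefficient matrix A = [[31, 52], [-20, -33]].
Characteristic polynomial det(A - λI) = λ^2 + 2λ + 17 = 0.
Eigenvalues λ = -1 ± 4i (complex conjugate pair).
For λ=-1+4i: an eigenvector is (-2,1) - i(-3,2) = (-2 + 3i, 1 - 2i).
A real fundamental pair from Re and Im of e^((-1+4i)t)v: X_1 = e^(-t)(cos(4t)·(-2,1) + sin(4t)·(-3,2)), X_2 = e^(-t)(sin(4t)·(-2,1) - cos(4t)·(-3,2)).
General solution: C_1X_1 + C_2X_2.

u(t) = -3C_1e^(-t)sin(4t) - 2C_1e^(-t)cos(4t) - 2C_2e^(-t)sin(4t) + 3C_2e^(-t)cos(4t), v(t) = 2C_1e^(-t)sin(4t) + C_1e^(-t)cos(4t) + C_2e^(-t)sin(4t) - 2C_2e^(-t)cos(4t)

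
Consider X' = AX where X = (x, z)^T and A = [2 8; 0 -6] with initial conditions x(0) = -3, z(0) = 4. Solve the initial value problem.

x(t) = e^(2t) - 4e^(-6t), z(t) = 4e^(-6t)

Coefficient matrix A = [[2, 8], [0, -6]].
Characteristic polynomial det(A - λI) = λ^2 + 4λ - 12 = 0.
Eigenvalues λ = 2, -6.
For λ=2: (A-λI) row 1 is [0, 8], so an eigenvector is (1, 0).
For λ=-6: (A-λI) row 1 is [8, 8], so an eigenvector is (-1, 1).
General solution: K_1e^(2t)(1,0) + K_2e^(-6t)(-1,1).
Applying x(0)=-3, z(0)=4 gives K_1=1, K_2=4.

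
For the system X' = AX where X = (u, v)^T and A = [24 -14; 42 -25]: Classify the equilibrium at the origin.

A = [[24,-14],[42,-25]]; det(A-λI) = λ^2 + λ - 12.
λ = -4, 3: opposite signs.

saddle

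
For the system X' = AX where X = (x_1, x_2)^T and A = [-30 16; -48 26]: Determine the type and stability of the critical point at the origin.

saddle

A = [[-30,16],[-48,26]]; det(A-λI) = λ^2 + 4λ - 12.
λ = -6, 2: opposite signs.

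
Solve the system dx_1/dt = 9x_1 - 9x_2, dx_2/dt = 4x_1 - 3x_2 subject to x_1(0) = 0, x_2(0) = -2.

x_1(t) = 18te^(3t), x_2(t) = 12te^(3t) - 2e^(3t)

Coefficient matrix A = [[9, -9], [4, -3]].
Characteristic polynomial det(A - λI) = λ^2 - 6λ + 9 = 0.
Single eigenvalue λ = 3 with algebraic multiplicity 2.
Eigenvector v = (3,2); generalized eigenvector w with (A-λI)w=v is (-1,-1).
General solution: e^(3t)[c_1·v + c_2·(t·v + w)].
Applying x_1(0)=0, x_2(0)=-2 gives c_1=2, c_2=6.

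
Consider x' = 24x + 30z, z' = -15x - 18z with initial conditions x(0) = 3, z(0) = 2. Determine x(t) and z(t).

Coefficient matrix A = [[24, 30], [-15, -18]].
Characteristic polynomial det(A - λI) = λ^2 - 6λ + 18 = 0.
Eigenvalues λ = 3 ± 3i (complex conjugate pair).
For λ=3+3i: an eigenvector is (3,-2) - i(1,-1) = (3 - i, -2 + i).
A real fundamental pair from Re and Im of e^((3+3i)t)v: X_1 = e^(3t)(cos(3t)·(3,-2) + sin(3t)·(1,-1)), X_2 = e^(3t)(sin(3t)·(3,-2) - cos(3t)·(1,-1)).
General solution: K_1X_1 + K_2X_2.
Applying x(0)=3, z(0)=2 gives K_1=5, K_2=12.

x(t) = 41e^(3t)sin(3t) + 3e^(3t)cos(3t), z(t) = -29e^(3t)sin(3t) + 2e^(3t)cos(3t)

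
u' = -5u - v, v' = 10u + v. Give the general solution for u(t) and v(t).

u(t) = -c_1e^(-2t)cos(t) - c_2e^(-2t)sin(t), v(t) = -c_1e^(-2t)sin(t) + 3c_1e^(-2t)cos(t) + 3c_2e^(-2t)sin(t) + c_2e^(-2t)cos(t)

Coefficient matrix A = [[-5, -1], [10, 1]].
Characteristic polynomial det(A - λI) = λ^2 + 4λ + 5 = 0.
Eigenvalues λ = -2 ± i (complex conjugate pair).
For λ=-2+i: an eigenvector is (-1,3) - i(0,-1) = (-1, 3 + i).
A real fundamental pair from Re and Im of e^((-2+i)t)v: X_1 = e^(-2t)(cos(t)·(-1,3) + sin(t)·(0,-1)), X_2 = e^(-2t)(sin(t)·(-1,3) - cos(t)·(0,-1)).
General solution: c_1X_1 + c_2X_2.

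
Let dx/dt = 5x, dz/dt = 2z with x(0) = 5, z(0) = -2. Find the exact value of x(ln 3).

1215

A = [[5,0],[0,2]]; eigenvalues λ = 2, 5.
Eigenvectors: (0,1) for λ=2, (-1,0) for λ=5.
From the initial condition, c_1 = -2, c_2 = -5.
x(ln 3) = (-2)(3^2)(0) + (-5)(3^5)(-1) = 1215.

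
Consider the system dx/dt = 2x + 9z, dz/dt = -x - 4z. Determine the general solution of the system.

Coefficient matrix A = [[2, 9], [-1, -4]].
Characteristic polynomial det(A - λI) = λ^2 + 2λ + 1 = 0.
Single eigenvalue λ = -1 with algebraic multiplicity 2.
Eigenvector v = (-3,1); generalized eigenvector w with (A-λI)w=v is (2,-1).
General solution: e^(-t)[c_1·v + c_2·(t·v + w)].

x(t) = -3c_1e^(-t) - 3c_2te^(-t) + 2c_2e^(-t), z(t) = c_1e^(-t) + c_2te^(-t) - c_2e^(-t)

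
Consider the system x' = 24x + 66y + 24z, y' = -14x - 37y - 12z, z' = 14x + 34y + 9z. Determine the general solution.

Coefficient matrix A = [[24, 66, 24], [-14, -37, -12], [14, 34, 9]].
det(A - λI) = 0 gives eigenvalues λ = -4, 3, -3.
For λ=-4: eigenvector (-3,2,-2).
For λ=3: eigenvector (2,-1,1).
For λ=-3: eigenvector (-4,2,-1).
General solution: K_1e^(-4t)(-3,2,-2) + K_2e^(3t)(2,-1,1) + K_3e^(-3t)(-4,2,-1).

x(t) = -3K_1e^(-4t) + 2K_2e^(3t) - 4K_3e^(-3t), y(t) = 2K_1e^(-4t) - K_2e^(3t) + 2K_3e^(-3t), z(t) = -2K_1e^(-4t) + K_2e^(3t) - K_3e^(-3t)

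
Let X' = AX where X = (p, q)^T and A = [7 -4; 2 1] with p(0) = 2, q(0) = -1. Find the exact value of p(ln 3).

A = [[7,-4],[2,1]]; eigenvalues λ = 5, 3.
Eigenvectors: (2,1) for λ=5, (1,1) for λ=3.
From the initial condition, c_1 = 3, c_2 = -4.
p(ln 3) = (3)(3^5)(2) + (-4)(3^3)(1) = 1350.

1350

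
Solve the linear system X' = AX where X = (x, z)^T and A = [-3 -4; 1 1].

Coefficient matrix A = [[-3, -4], [1, 1]].
Characteristic polynomial det(A - λI) = λ^2 + 2λ + 1 = 0.
Single eigenvalue λ = -1 with algebraic multiplicity 2.
Eigenvector v = (-2,1); generalized eigenvector w with (A-λI)w=v is (-3,2).
General solution: e^(-t)[C_1·v + C_2·(t·v + w)].

x(t) = -2C_1e^(-t) - 2C_2te^(-t) - 3C_2e^(-t), z(t) = C_1e^(-t) + C_2te^(-t) + 2C_2e^(-t)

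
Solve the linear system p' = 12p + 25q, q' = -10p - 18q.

p(t) = -c_1e^(-3t)sin(5t) - 2c_1e^(-3t)cos(5t) - 2c_2e^(-3t)sin(5t) + c_2e^(-3t)cos(5t), q(t) = c_1e^(-3t)sin(5t) + c_1e^(-3t)cos(5t) + c_2e^(-3t)sin(5t) - c_2e^(-3t)cos(5t)

Coefficient matrix A = [[12, 25], [-10, -18]].
Characteristic polynomial det(A - λI) = λ^2 + 6λ + 34 = 0.
Eigenvalues λ = -3 ± 5i (complex conjugate pair).
For λ=-3+5i: an eigenvector is (-2,1) - i(-1,1) = (-2 + i, 1 - i).
A real fundamental pair from Re and Im of e^((-3+5i)t)v: X_1 = e^(-3t)(cos(5t)·(-2,1) + sin(5t)·(-1,1)), X_2 = e^(-3t)(sin(5t)·(-2,1) - cos(5t)·(-1,1)).
General solution: c_1X_1 + c_2X_2.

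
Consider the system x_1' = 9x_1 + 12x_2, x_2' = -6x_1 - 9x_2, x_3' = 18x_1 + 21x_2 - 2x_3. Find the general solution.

x_1(t) = 2K_1e^(3t) - K_2e^(-3t), x_2(t) = -K_1e^(3t) + K_2e^(-3t), x_3(t) = 3K_1e^(3t) - 3K_2e^(-3t) + K_3e^(-2t)

Coefficient matrix A = [[9, 12, 0], [-6, -9, 0], [18, 21, -2]].
det(A - λI) = 0 gives eigenvalues λ = 3, -3, -2.
For λ=3: eigenvector (2,-1,3).
For λ=-3: eigenvector (-1,1,-3).
For λ=-2: eigenvector (0,0,1).
General solution: K_1e^(3t)(2,-1,3) + K_2e^(-3t)(-1,1,-3) + K_3e^(-2t)(0,0,1).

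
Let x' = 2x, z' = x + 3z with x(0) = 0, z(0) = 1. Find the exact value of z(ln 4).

64

A = [[2,0],[1,3]]; eigenvalues λ = 2, 3.
Eigenvectors: (-1,1) for λ=2, (0,1) for λ=3.
From the initial condition, c_1 = 0, c_2 = 1.
z(ln 4) = (0)(4^2)(1) + (1)(4^3)(1) = 64.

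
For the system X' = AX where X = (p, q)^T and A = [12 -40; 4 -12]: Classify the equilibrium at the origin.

center

A = [[12,-40],[4,-12]]; det(A-λI) = λ^2 + 16.
λ = 0 ± 4i: zero real part.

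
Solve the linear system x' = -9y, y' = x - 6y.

Coefficient matrix A = [[0, -9], [1, -6]].
Characteristic polynomial det(A - λI) = λ^2 + 6λ + 9 = 0.
Single eigenvalue λ = -3 with algebraic multiplicity 2.
Eigenvector v = (-3,-1); generalized eigenvector w with (A-λI)w=v is (2,1).
General solution: e^(-3t)[C_1·v + C_2·(t·v + w)].

x(t) = -3C_1e^(-3t) - 3C_2te^(-3t) + 2C_2e^(-3t), y(t) = -C_1e^(-3t) - C_2te^(-3t) + C_2e^(-3t)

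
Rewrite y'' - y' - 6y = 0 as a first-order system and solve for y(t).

y(t) = C_1e^(-2t) + C_2e^(3t)

Let x_1 = y, x_2 = y'. Then x_1' = x_2 and x_2' = 6x_1 + x_2.
A = [[0,1],[6,1]]; det(A-λI) = λ^2 - λ - 6.
Eigenvalues λ = -2, 3 with eigenvectors (1,-2), (1,3).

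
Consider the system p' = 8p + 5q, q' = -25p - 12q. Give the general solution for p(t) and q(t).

p(t) = -K_1e^(-2t)sin(5t) + K_2e^(-2t)cos(5t), q(t) = 2K_1e^(-2t)sin(5t) - K_1e^(-2t)cos(5t) - K_2e^(-2t)sin(5t) - 2K_2e^(-2t)cos(5t)

Coefficient matrix A = [[8, 5], [-25, -12]].
Characteristic polynomial det(A - λI) = λ^2 + 4λ + 29 = 0.
Eigenvalues λ = -2 ± 5i (complex conjugate pair).
For λ=-2+5i: an eigenvector is (0,-1) - i(-1,2) = (0 + i, -1 - 2i).
A real fundamental pair from Re and Im of e^((-2+5i)t)v: X_1 = e^(-2t)(cos(5t)·(0,-1) + sin(5t)·(-1,2)), X_2 = e^(-2t)(sin(5t)·(0,-1) - cos(5t)·(-1,2)).
General solution: K_1X_1 + K_2X_2.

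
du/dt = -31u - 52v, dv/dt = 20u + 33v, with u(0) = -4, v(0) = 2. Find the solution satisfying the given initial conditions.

Coefficient matrix A = [[-31, -52], [20, 33]].
Characteristic polynomial det(A - λI) = λ^2 - 2λ + 17 = 0.
Eigenvalues λ = 1 ± 4i (complex conjugate pair).
For λ=1+4i: an eigenvector is (2,-1) - i(-3,2) = (2 + 3i, -1 - 2i).
A real fundamental pair from Re and Im of e^((1+4i)t)v: X_1 = e^(t)(cos(4t)·(2,-1) + sin(4t)·(-3,2)), X_2 = e^(t)(sin(4t)·(2,-1) - cos(4t)·(-3,2)).
General solution: c_1X_1 + c_2X_2.
Applying u(0)=-4, v(0)=2 gives c_1=-2, c_2=0.

u(t) = 6e^(t)sin(4t) - 4e^(t)cos(4t), v(t) = -4e^(t)sin(4t) + 2e^(t)cos(4t)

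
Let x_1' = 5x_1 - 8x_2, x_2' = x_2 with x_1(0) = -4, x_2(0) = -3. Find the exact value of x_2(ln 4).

A = [[5,-8],[0,1]]; eigenvalues λ = 1, 5.
Eigenvectors: (-2,-1) for λ=1, (1,0) for λ=5.
From the initial condition, c_1 = 3, c_2 = 2.
x_2(ln 4) = (3)(4^1)(-1) + (2)(4^5)(0) = -12.

-12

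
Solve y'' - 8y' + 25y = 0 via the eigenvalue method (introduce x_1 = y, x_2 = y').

Let x_1 = y, x_2 = y'. Then x_1' = x_2 and x_2' = -25x_1 + 8x_2.
A = [[0,1],[-25,8]]; det(A-λI) = λ^2 - 8λ + 25.
Eigenvalues λ = 4 ± 3i.

y(t) = K_1e^(4t)cos(3t) + K_2e^(4t)sin(3t)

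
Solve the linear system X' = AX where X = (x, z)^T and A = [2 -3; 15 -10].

Coefficient matrix A = [[2, -3], [15, -10]].
Characteristic polynomial det(A - λI) = λ^2 + 8λ + 25 = 0.
Eigenvalues λ = -4 ± 3i (complex conjugate pair).
For λ=-4+3i: an eigenvector is (1,2) - i(0,1) = (1, 2 - i).
A real fundamental pair from Re and Im of e^((-4+3i)t)v: X_1 = e^(-4t)(cos(3t)·(1,2) + sin(3t)·(0,1)), X_2 = e^(-4t)(sin(3t)·(1,2) - cos(3t)·(0,1)).
General solution: K_1X_1 + K_2X_2.

x(t) = K_1e^(-4t)cos(3t) + K_2e^(-4t)sin(3t), z(t) = K_1e^(-4t)sin(3t) + 2K_1e^(-4t)cos(3t) + 2K_2e^(-4t)sin(3t) - K_2e^(-4t)cos(3t)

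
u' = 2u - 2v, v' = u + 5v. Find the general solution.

u(t) = 2C_1e^(3t) + C_2e^(4t), v(t) = -C_1e^(3t) - C_2e^(4t)

Coefficient matrix A = [[2, -2], [1, 5]].
Characteristic polynomial det(A - λI) = λ^2 - 7λ + 12 = 0.
Eigenvalues λ = 3, 4.
For λ=3: (A-λI) row 1 is [-1, -2], so an eigenvector is (2, -1).
For λ=4: (A-λI) row 1 is [-2, -2], so an eigenvector is (1, -1).
General solution: C_1e^(3t)(2,-1) + C_2e^(4t)(1,-1).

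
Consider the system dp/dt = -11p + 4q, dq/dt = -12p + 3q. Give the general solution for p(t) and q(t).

p(t) = -2c_1e^(-5t) - c_2e^(-3t), q(t) = -3c_1e^(-5t) - 2c_2e^(-3t)

Coefficient matrix A = [[-11, 4], [-12, 3]].
Characteristic polynomial det(A - λI) = λ^2 + 8λ + 15 = 0.
Eigenvalues λ = -5, -3.
For λ=-5: (A-λI) row 1 is [-6, 4], so an eigenvector is (-2, -3).
For λ=-3: (A-λI) row 1 is [-8, 4], so an eigenvector is (-1, -2).
General solution: c_1e^(-5t)(-2,-3) + c_2e^(-3t)(-1,-2).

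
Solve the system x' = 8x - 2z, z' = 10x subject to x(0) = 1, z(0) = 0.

Coefficient matrix A = [[8, -2], [10, 0]].
Characteristic polynomial det(A - λI) = λ^2 - 8λ + 20 = 0.
Eigenvalues λ = 4 ± 2i (complex conjugate pair).
For λ=4+2i: an eigenvector is (0,-1) - i(1,2) = (0 - i, -1 - 2i).
A real fundamental pair from Re and Im of e^((4+2i)t)v: X_1 = e^(4t)(cos(2t)·(0,-1) + sin(2t)·(1,2)), X_2 = e^(4t)(sin(2t)·(0,-1) - cos(2t)·(1,2)).
General solution: c_1X_1 + c_2X_2.
Applying x(0)=1, z(0)=0 gives c_1=2, c_2=-1.

x(t) = 2e^(4t)sin(2t) + e^(4t)cos(2t), z(t) = 5e^(4t)sin(2t)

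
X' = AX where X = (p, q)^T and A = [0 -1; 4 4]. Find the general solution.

p(t) = -K_1e^(2t) - K_2te^(2t) + 2K_2e^(2t), q(t) = 2K_1e^(2t) + 2K_2te^(2t) - 3K_2e^(2t)

Coefficient matrix A = [[0, -1], [4, 4]].
Characteristic polynomial det(A - λI) = λ^2 - 4λ + 4 = 0.
Single eigenvalue λ = 2 with algebraic multiplicity 2.
Eigenvector v = (-1,2); generalized eigenvector w with (A-λI)w=v is (2,-3).
General solution: e^(2t)[K_1·v + K_2·(t·v + w)].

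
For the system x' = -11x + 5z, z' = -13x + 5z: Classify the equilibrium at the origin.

stable spiral

A = [[-11,5],[-13,5]]; det(A-λI) = λ^2 + 6λ + 10.
λ = -3 ± i: negative real part.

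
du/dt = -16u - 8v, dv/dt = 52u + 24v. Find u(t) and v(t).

Coefficient matrix A = [[-16, -8], [52, 24]].
Characteristic polynomial det(A - λI) = λ^2 - 8λ + 32 = 0.
Eigenvalues λ = 4 ± 4i (complex conjugate pair).
For λ=4+4i: an eigenvector is (-1,3) - i(-1,2) = (-1 + i, 3 - 2i).
A real fundamental pair from Re and Im of e^((4+4i)t)v: X_1 = e^(4t)(cos(4t)·(-1,3) + sin(4t)·(-1,2)), X_2 = e^(4t)(sin(4t)·(-1,3) - cos(4t)·(-1,2)).
General solution: C_1X_1 + C_2X_2.

u(t) = -C_1e^(4t)sin(4t) - C_1e^(4t)cos(4t) - C_2e^(4t)sin(4t) + C_2e^(4t)cos(4t), v(t) = 2C_1e^(4t)sin(4t) + 3C_1e^(4t)cos(4t) + 3C_2e^(4t)sin(4t) - 2C_2e^(4t)cos(4t)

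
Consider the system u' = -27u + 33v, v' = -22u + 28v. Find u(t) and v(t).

Coefficient matrix A = [[-27, 33], [-22, 28]].
Characteristic polynomial det(A - λI) = λ^2 - λ - 30 = 0.
Eigenvalues λ = -5, 6.
For λ=-5: (A-λI) row 1 is [-22, 33], so an eigenvector is (-3, -2).
For λ=6: (A-λI) row 1 is [-33, 33], so an eigenvector is (-1, -1).
General solution: C_1e^(-5t)(-3,-2) + C_2e^(6t)(-1,-1).

u(t) = -3C_1e^(-5t) - C_2e^(6t), v(t) = -2C_1e^(-5t) - C_2e^(6t)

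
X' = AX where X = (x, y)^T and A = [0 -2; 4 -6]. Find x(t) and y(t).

x(t) = K_1e^(-4t) - K_2e^(-2t), y(t) = 2K_1e^(-4t) - K_2e^(-2t)

Coefficient matrix A = [[0, -2], [4, -6]].
Characteristic polynomial det(A - λI) = λ^2 + 6λ + 8 = 0.
Eigenvalues λ = -4, -2.
For λ=-4: (A-λI) row 1 is [4, -2], so an eigenvector is (1, 2).
For λ=-2: (A-λI) row 1 is [2, -2], so an eigenvector is (-1, -1).
General solution: K_1e^(-4t)(1,2) + K_2e^(-2t)(-1,-1).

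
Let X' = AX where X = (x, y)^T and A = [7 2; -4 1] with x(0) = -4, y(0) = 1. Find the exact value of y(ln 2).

176

A = [[7,2],[-4,1]]; eigenvalues λ = 5, 3.
Eigenvectors: (1,-1) for λ=5, (-1,2) for λ=3.
From the initial condition, c_1 = -7, c_2 = -3.
y(ln 2) = (-7)(2^5)(-1) + (-3)(2^3)(2) = 176.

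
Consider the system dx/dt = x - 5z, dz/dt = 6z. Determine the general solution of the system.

Coefficient matrix A = [[1, -5], [0, 6]].
Characteristic polynomial det(A - λI) = λ^2 - 7λ + 6 = 0.
Eigenvalues λ = 6, 1.
For λ=6: (A-λI) row 1 is [-5, -5], so an eigenvector is (-1, 1).
For λ=1: (A-λI) row 1 is [0, -5], so an eigenvector is (1, 0).
General solution: c_1e^(6t)(-1,1) + c_2e^(t)(1,0).

x(t) = -c_1e^(6t) + c_2e^(t), z(t) = c_1e^(6t)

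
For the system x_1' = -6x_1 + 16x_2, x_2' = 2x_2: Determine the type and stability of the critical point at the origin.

saddle

A = [[-6,16],[0,2]]; det(A-λI) = λ^2 + 4λ - 12.
λ = 2, -6: opposite signs.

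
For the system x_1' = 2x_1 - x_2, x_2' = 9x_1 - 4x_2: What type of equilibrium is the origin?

A = [[2,-1],[9,-4]]; det(A-λI) = λ^2 + 2λ + 1.
repeated λ = -1 with a single eigenvector.

stable improper node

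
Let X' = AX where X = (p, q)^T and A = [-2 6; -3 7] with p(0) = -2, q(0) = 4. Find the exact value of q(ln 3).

A = [[-2,6],[-3,7]]; eigenvalues λ = 1, 4.
Eigenvectors: (2,1) for λ=1, (-1,-1) for λ=4.
From the initial condition, c_1 = -6, c_2 = -10.
q(ln 3) = (-6)(3^1)(1) + (-10)(3^4)(-1) = 792.

792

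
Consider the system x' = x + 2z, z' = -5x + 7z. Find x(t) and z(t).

Coefficient matrix A = [[1, 2], [-5, 7]].
Characteristic polynomial det(A - λI) = λ^2 - 8λ + 17 = 0.
Eigenvalues λ = 4 ± i (complex conjugate pair).
For λ=4+i: an eigenvector is (-1,-2) - i(-1,-1) = (-1 + i, -2 + i).
A real fundamental pair from Re and Im of e^((4+i)t)v: X_1 = e^(4t)(cos(t)·(-1,-2) + sin(t)·(-1,-1)), X_2 = e^(4t)(sin(t)·(-1,-2) - cos(t)·(-1,-1)).
General solution: c_1X_1 + c_2X_2.

x(t) = -c_1e^(4t)sin(t) - c_1e^(4t)cos(t) - c_2e^(4t)sin(t) + c_2e^(4t)cos(t), z(t) = -c_1e^(4t)sin(t) - 2c_1e^(4t)cos(t) - 2c_2e^(4t)sin(t) + c_2e^(4t)cos(t)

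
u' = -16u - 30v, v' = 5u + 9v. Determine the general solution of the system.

Coefficient matrix A = [[-16, -30], [5, 9]].
Characteristic polynomial det(A - λI) = λ^2 + 7λ + 6 = 0.
Eigenvalues λ = -6, -1.
For λ=-6: (A-λI) row 1 is [-10, -30], so an eigenvector is (3, -1).
For λ=-1: (A-λI) row 1 is [-15, -30], so an eigenvector is (-2, 1).
General solution: c_1e^(-6t)(3,-1) + c_2e^(-t)(-2,1).

u(t) = 3c_1e^(-6t) - 2c_2e^(-t), v(t) = -c_1e^(-6t) + c_2e^(-t)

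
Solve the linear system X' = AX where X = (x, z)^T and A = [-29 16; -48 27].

Coefficient matrix A = [[-29, 16], [-48, 27]].
Characteristic polynomial det(A - λI) = λ^2 + 2λ - 15 = 0.
Eigenvalues λ = 3, -5.
For λ=3: (A-λI) row 1 is [-32, 16], so an eigenvector is (1, 2).
For λ=-5: (A-λI) row 1 is [-24, 16], so an eigenvector is (-2, -3).
General solution: C_1e^(3t)(1,2) + C_2e^(-5t)(-2,-3).

x(t) = C_1e^(3t) - 2C_2e^(-5t), z(t) = 2C_1e^(3t) - 3C_2e^(-5t)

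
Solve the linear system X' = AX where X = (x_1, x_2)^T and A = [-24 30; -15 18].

x_1(t) = -K_1e^(-3t)sin(3t) + 3K_1e^(-3t)cos(3t) + 3K_2e^(-3t)sin(3t) + K_2e^(-3t)cos(3t), x_2(t) = -K_1e^(-3t)sin(3t) + 2K_1e^(-3t)cos(3t) + 2K_2e^(-3t)sin(3t) + K_2e^(-3t)cos(3t)

Coefficient matrix A = [[-24, 30], [-15, 18]].
Characteristic polynomial det(A - λI) = λ^2 + 6λ + 18 = 0.
Eigenvalues λ = -3 ± 3i (complex conjugate pair).
For λ=-3+3i: an eigenvector is (3,2) - i(-1,-1) = (3 + i, 2 + i).
A real fundamental pair from Re and Im of e^((-3+3i)t)v: X_1 = e^(-3t)(cos(3t)·(3,2) + sin(3t)·(-1,-1)), X_2 = e^(-3t)(sin(3t)·(3,2) - cos(3t)·(-1,-1)).
General solution: K_1X_1 + K_2X_2.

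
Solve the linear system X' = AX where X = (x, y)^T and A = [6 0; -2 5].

Coefficient matrix A = [[6, 0], [-2, 5]].
Characteristic polynomial det(A - λI) = λ^2 - 11λ + 30 = 0.
Eigenvalues λ = 6, 5.
For λ=6: (A-λI) row 2 is [-2, -1], so an eigenvector is (1, -2).
For λ=5: (A-λI) row 1 is [1, 0], so an eigenvector is (0, 1).
General solution: c_1e^(6t)(1,-2) + c_2e^(5t)(0,1).

x(t) = c_1e^(6t), y(t) = -2c_1e^(6t) + c_2e^(5t)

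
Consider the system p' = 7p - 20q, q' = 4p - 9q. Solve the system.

p(t) = -2K_1e^(-t)sin(4t) - K_1e^(-t)cos(4t) - K_2e^(-t)sin(4t) + 2K_2e^(-t)cos(4t), q(t) = -K_1e^(-t)sin(4t) + K_2e^(-t)cos(4t)

Coefficient matrix A = [[7, -20], [4, -9]].
Characteristic polynomial det(A - λI) = λ^2 + 2λ + 17 = 0.
Eigenvalues λ = -1 ± 4i (complex conjugate pair).
For λ=-1+4i: an eigenvector is (-1,0) - i(-2,-1) = (-1 + 2i, 0 + i).
A real fundamental pair from Re and Im of e^((-1+4i)t)v: X_1 = e^(-t)(cos(4t)·(-1,0) + sin(4t)·(-2,-1)), X_2 = e^(-t)(sin(4t)·(-1,0) - cos(4t)·(-2,-1)).
General solution: K_1X_1 + K_2X_2.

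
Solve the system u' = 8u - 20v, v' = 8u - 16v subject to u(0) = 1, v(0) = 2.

Coefficient matrix A = [[8, -20], [8, -16]].
Characteristic polynomial det(A - λI) = λ^2 + 8λ + 32 = 0.
Eigenvalues λ = -4 ± 4i (complex conjugate pair).
For λ=-4+4i: an eigenvector is (1,1) - i(-2,-1) = (1 + 2i, 1 + i).
A real fundamental pair from Re and Im of e^((-4+4i)t)v: X_1 = e^(-4t)(cos(4t)·(1,1) + sin(4t)·(-2,-1)), X_2 = e^(-4t)(sin(4t)·(1,1) - cos(4t)·(-2,-1)).
General solution: C_1X_1 + C_2X_2.
Applying u(0)=1, v(0)=2 gives C_1=3, C_2=-1.

u(t) = -7e^(-4t)sin(4t) + e^(-4t)cos(4t), v(t) = -4e^(-4t)sin(4t) + 2e^(-4t)cos(4t)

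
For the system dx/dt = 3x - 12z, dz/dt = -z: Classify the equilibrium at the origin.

saddle

A = [[3,-12],[0,-1]]; det(A-λI) = λ^2 - 2λ - 3.
λ = -1, 3: opposite signs.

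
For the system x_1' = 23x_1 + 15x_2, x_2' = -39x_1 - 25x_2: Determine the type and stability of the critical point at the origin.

stable spiral

A = [[23,15],[-39,-25]]; det(A-λI) = λ^2 + 2λ + 10.
λ = -1 ± 3i: negative real part.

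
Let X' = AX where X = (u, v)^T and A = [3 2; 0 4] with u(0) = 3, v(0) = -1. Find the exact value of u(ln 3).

A = [[3,2],[0,4]]; eigenvalues λ = 4, 3.
Eigenvectors: (2,1) for λ=4, (-1,0) for λ=3.
From the initial condition, c_1 = -1, c_2 = -5.
u(ln 3) = (-1)(3^4)(2) + (-5)(3^3)(-1) = -27.

-27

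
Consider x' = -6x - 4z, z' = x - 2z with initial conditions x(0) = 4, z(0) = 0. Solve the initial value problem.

Coefficient matrix A = [[-6, -4], [1, -2]].
Characteristic polynomial det(A - λI) = λ^2 + 8λ + 16 = 0.
Single eigenvalue λ = -4 with algebraic multiplicity 2.
Eigenvector v = (-2,1); generalized eigenvector w with (A-λI)w=v is (-1,1).
General solution: e^(-4t)[c_1·v + c_2·(t·v + w)].
Applying x(0)=4, z(0)=0 gives c_1=-4, c_2=4.

x(t) = -8te^(-4t) + 4e^(-4t), z(t) = 4te^(-4t)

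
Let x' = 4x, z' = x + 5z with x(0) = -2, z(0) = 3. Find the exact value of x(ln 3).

A = [[4,0],[1,5]]; eigenvalues λ = 4, 5.
Eigenvectors: (-1,1) for λ=4, (0,1) for λ=5.
From the initial condition, c_1 = 2, c_2 = 1.
x(ln 3) = (2)(3^4)(-1) + (1)(3^5)(0) = -162.

-162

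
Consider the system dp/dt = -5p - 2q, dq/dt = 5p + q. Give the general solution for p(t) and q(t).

Coefficient matrix A = [[-5, -2], [5, 1]].
Characteristic polynomial det(A - λI) = λ^2 + 4λ + 5 = 0.
Eigenvalues λ = -2 ± i (complex conjugate pair).
For λ=-2+i: an eigenvector is (-1,2) - i(-1,1) = (-1 + i, 2 - i).
A real fundamental pair from Re and Im of e^((-2+i)t)v: X_1 = e^(-2t)(cos(t)·(-1,2) + sin(t)·(-1,1)), X_2 = e^(-2t)(sin(t)·(-1,2) - cos(t)·(-1,1)).
General solution: K_1X_1 + K_2X_2.

p(t) = -K_1e^(-2t)sin(t) - K_1e^(-2t)cos(t) - K_2e^(-2t)sin(t) + K_2e^(-2t)cos(t), q(t) = K_1e^(-2t)sin(t) + 2K_1e^(-2t)cos(t) + 2K_2e^(-2t)sin(t) - K_2e^(-2t)cos(t)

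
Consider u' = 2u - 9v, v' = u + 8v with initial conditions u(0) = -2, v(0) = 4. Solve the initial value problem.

u(t) = -30te^(5t) - 2e^(5t), v(t) = 10te^(5t) + 4e^(5t)

Coefficient matrix A = [[2, -9], [1, 8]].
Characteristic polynomial det(A - λI) = λ^2 - 10λ + 25 = 0.
Single eigenvalue λ = 5 with algebraic multiplicity 2.
Eigenvector v = (-3,1); generalized eigenvector w with (A-λI)w=v is (-2,1).
General solution: e^(5t)[C_1·v + C_2·(t·v + w)].
Applying u(0)=-2, v(0)=4 gives C_1=-6, C_2=10.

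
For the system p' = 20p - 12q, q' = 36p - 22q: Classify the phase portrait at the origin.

A = [[20,-12],[36,-22]]; det(A-λI) = λ^2 + 2λ - 8.
λ = -4, 2: opposite signs.

saddle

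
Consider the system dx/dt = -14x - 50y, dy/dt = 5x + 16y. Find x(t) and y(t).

Coefficient matrix A = [[-14, -50], [5, 16]].
Characteristic polynomial det(A - λI) = λ^2 - 2λ + 26 = 0.
Eigenvalues λ = 1 ± 5i (complex conjugate pair).
For λ=1+5i: an eigenvector is (3,-1) - i(1,0) = (3 - i, -1).
A real fundamental pair from Re and Im of e^((1+5i)t)v: X_1 = e^(t)(cos(5t)·(3,-1) + sin(5t)·(1,0)), X_2 = e^(t)(sin(5t)·(3,-1) - cos(5t)·(1,0)).
General solution: C_1X_1 + C_2X_2.

x(t) = C_1e^(t)sin(5t) + 3C_1e^(t)cos(5t) + 3C_2e^(t)sin(5t) - C_2e^(t)cos(5t), y(t) = -C_1e^(t)cos(5t) - C_2e^(t)sin(5t)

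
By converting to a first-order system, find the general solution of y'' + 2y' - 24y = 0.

y(t) = C_1e^(4t) + C_2e^(-6t)

Let x_1 = y, x_2 = y'. Then x_1' = x_2 and x_2' = 24x_1 - 2x_2.
A = [[0,1],[24,-2]]; det(A-λI) = λ^2 + 2λ - 24.
Eigenvalues λ = 4, -6 with eigenvectors (1,4), (1,-6).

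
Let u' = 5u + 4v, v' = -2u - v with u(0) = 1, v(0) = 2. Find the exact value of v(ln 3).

-66

A = [[5,4],[-2,-1]]; eigenvalues λ = 3, 1.
Eigenvectors: (-2,1) for λ=3, (-1,1) for λ=1.
From the initial condition, c_1 = -3, c_2 = 5.
v(ln 3) = (-3)(3^3)(1) + (5)(3^1)(1) = -66.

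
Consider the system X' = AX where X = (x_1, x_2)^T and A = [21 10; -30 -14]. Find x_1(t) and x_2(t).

x_1(t) = -2K_1e^(6t) + K_2e^(t), x_2(t) = 3K_1e^(6t) - 2K_2e^(t)

Coefficient matrix A = [[21, 10], [-30, -14]].
Characteristic polynomial det(A - λI) = λ^2 - 7λ + 6 = 0.
Eigenvalues λ = 6, 1.
For λ=6: (A-λI) row 1 is [15, 10], so an eigenvector is (-2, 3).
For λ=1: (A-λI) row 1 is [20, 10], so an eigenvector is (1, -2).
General solution: K_1e^(6t)(-2,3) + K_2e^(t)(1,-2).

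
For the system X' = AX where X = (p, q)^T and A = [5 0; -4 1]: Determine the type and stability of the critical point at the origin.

unstable node

A = [[5,0],[-4,1]]; det(A-λI) = λ^2 - 6λ + 5.
λ = 5, 1: both positive.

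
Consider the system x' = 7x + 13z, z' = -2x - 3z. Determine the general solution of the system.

Coefficient matrix A = [[7, 13], [-2, -3]].
Characteristic polynomial det(A - λI) = λ^2 - 4λ + 5 = 0.
Eigenvalues λ = 2 ± i (complex conjugate pair).
For λ=2+i: an eigenvector is (2,-1) - i(-3,1) = (2 + 3i, -1 - i).
A real fundamental pair from Re and Im of e^((2+i)t)v: X_1 = e^(2t)(cos(t)·(2,-1) + sin(t)·(-3,1)), X_2 = e^(2t)(sin(t)·(2,-1) - cos(t)·(-3,1)).
General solution: C_1X_1 + C_2X_2.

x(t) = -3C_1e^(2t)sin(t) + 2C_1e^(2t)cos(t) + 2C_2e^(2t)sin(t) + 3C_2e^(2t)cos(t), z(t) = C_1e^(2t)sin(t) - C_1e^(2t)cos(t) - C_2e^(2t)sin(t) - C_2e^(2t)cos(t)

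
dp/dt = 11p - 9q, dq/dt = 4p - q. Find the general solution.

p(t) = -3C_1e^(5t) - 3C_2te^(5t) + C_2e^(5t), q(t) = -2C_1e^(5t) - 2C_2te^(5t) + C_2e^(5t)

Coefficient matrix A = [[11, -9], [4, -1]].
Characteristic polynomial det(A - λI) = λ^2 - 10λ + 25 = 0.
Single eigenvalue λ = 5 with algebraic multiplicity 2.
Eigenvector v = (-3,-2); generalized eigenvector w with (A-λI)w=v is (1,1).
General solution: e^(5t)[C_1·v + C_2·(t·v + w)].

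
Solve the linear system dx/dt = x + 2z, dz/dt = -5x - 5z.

Coefficient matrix A = [[1, 2], [-5, -5]].
Characteristic polynomial det(A - λI) = λ^2 + 4λ + 5 = 0.
Eigenvalues λ = -2 ± i (complex conjugate pair).
For λ=-2+i: an eigenvector is (1,-1) - i(1,-2) = (1 - i, -1 + 2i).
A real fundamental pair from Re and Im of e^((-2+i)t)v: X_1 = e^(-2t)(cos(t)·(1,-1) + sin(t)·(1,-2)), X_2 = e^(-2t)(sin(t)·(1,-1) - cos(t)·(1,-2)).
General solution: C_1X_1 + C_2X_2.

x(t) = C_1e^(-2t)sin(t) + C_1e^(-2t)cos(t) + C_2e^(-2t)sin(t) - C_2e^(-2t)cos(t), z(t) = -2C_1e^(-2t)sin(t) - C_1e^(-2t)cos(t) - C_2e^(-2t)sin(t) + 2C_2e^(-2t)cos(t)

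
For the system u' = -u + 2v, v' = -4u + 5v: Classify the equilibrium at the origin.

A = [[-1,2],[-4,5]]; det(A-λI) = λ^2 - 4λ + 3.
λ = 3, 1: both positive.

unstable node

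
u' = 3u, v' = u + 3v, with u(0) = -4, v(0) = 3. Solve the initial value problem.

u(t) = -4e^(3t), v(t) = -4te^(3t) + 3e^(3t)

Coefficient matrix A = [[3, 0], [1, 3]].
Characteristic polynomial det(A - λI) = λ^2 - 6λ + 9 = 0.
Single eigenvalue λ = 3 with algebraic multiplicity 2.
Eigenvector v = (0,1); generalized eigenvector w with (A-λI)w=v is (1,2).
General solution: e^(3t)[K_1·v + K_2·(t·v + w)].
Applying u(0)=-4, v(0)=3 gives K_1=11, K_2=-4.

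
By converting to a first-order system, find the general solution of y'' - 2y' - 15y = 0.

Let x_1 = y, x_2 = y'. Then x_1' = x_2 and x_2' = 15x_1 + 2x_2.
A = [[0,1],[15,2]]; det(A-λI) = λ^2 - 2λ - 15.
Eigenvalues λ = -3, 5 with eigenvectors (1,-3), (1,5).

y(t) = C_1e^(-3t) + C_2e^(5t)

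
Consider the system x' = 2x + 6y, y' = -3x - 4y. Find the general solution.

Coefficient matrix A = [[2, 6], [-3, -4]].
Characteristic polynomial det(A - λI) = λ^2 + 2λ + 10 = 0.
Eigenvalues λ = -1 ± 3i (complex conjugate pair).
For λ=-1+3i: an eigenvector is (1,-1) - i(-1,0) = (1 + i, -1).
A real fundamental pair from Re and Im of e^((-1+3i)t)v: X_1 = e^(-t)(cos(3t)·(1,-1) + sin(3t)·(-1,0)), X_2 = e^(-t)(sin(3t)·(1,-1) - cos(3t)·(-1,0)).
General solution: K_1X_1 + K_2X_2.

x(t) = -K_1e^(-t)sin(3t) + K_1e^(-t)cos(3t) + K_2e^(-t)sin(3t) + K_2e^(-t)cos(3t), y(t) = -K_1e^(-t)cos(3t) - K_2e^(-t)sin(3t)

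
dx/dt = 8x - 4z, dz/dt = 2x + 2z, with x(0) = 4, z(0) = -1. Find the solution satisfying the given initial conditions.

x(t) = 10e^(6t) - 6e^(4t), z(t) = 5e^(6t) - 6e^(4t)

Coefficient matrix A = [[8, -4], [2, 2]].
Characteristic polynomial det(A - λI) = λ^2 - 10λ + 24 = 0.
Eigenvalues λ = 6, 4.
For λ=6: (A-λI) row 1 is [2, -4], so an eigenvector is (-2, -1).
For λ=4: (A-λI) row 1 is [4, -4], so an eigenvector is (1, 1).
General solution: C_1e^(6t)(-2,-1) + C_2e^(4t)(1,1).
Applying x(0)=4, z(0)=-1 gives C_1=-5, C_2=-6.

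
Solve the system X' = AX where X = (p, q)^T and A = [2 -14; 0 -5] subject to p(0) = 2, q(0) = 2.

Coefficient matrix A = [[2, -14], [0, -5]].
Characteristic polynomial det(A - λI) = λ^2 + 3λ - 10 = 0.
Eigenvalues λ = -5, 2.
For λ=-5: (A-λI) row 1 is [7, -14], so an eigenvector is (2, 1).
For λ=2: (A-λI) row 1 is [0, -14], so an eigenvector is (-1, 0).
General solution: K_1e^(-5t)(2,1) + K_2e^(2t)(-1,0).
Applying p(0)=2, q(0)=2 gives K_1=2, K_2=2.

p(t) = -2e^(2t) + 4e^(-5t), q(t) = 2e^(-5t)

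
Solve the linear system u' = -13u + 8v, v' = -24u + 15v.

Coefficient matrix A = [[-13, 8], [-24, 15]].
Characteristic polynomial det(A - λI) = λ^2 - 2λ - 3 = 0.
Eigenvalues λ = 3, -1.
For λ=3: (A-λI) row 1 is [-16, 8], so an eigenvector is (1, 2).
For λ=-1: (A-λI) row 1 is [-12, 8], so an eigenvector is (2, 3).
General solution: C_1e^(3t)(1,2) + C_2e^(-t)(2,3).

u(t) = C_1e^(3t) + 2C_2e^(-t), v(t) = 2C_1e^(3t) + 3C_2e^(-t)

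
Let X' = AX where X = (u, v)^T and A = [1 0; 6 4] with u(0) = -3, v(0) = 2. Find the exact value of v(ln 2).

A = [[1,0],[6,4]]; eigenvalues λ = 4, 1.
Eigenvectors: (0,1) for λ=4, (1,-2) for λ=1.
From the initial condition, c_1 = -4, c_2 = -3.
v(ln 2) = (-4)(2^4)(1) + (-3)(2^1)(-2) = -52.

-52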